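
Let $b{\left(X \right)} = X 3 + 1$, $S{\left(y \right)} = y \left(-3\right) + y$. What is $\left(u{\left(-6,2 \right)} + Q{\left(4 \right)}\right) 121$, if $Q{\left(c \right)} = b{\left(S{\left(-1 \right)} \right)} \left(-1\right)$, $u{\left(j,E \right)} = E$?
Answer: $-605$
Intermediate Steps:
$S{\left(y \right)} = - 2 y$ ($S{\left(y \right)} = - 3 y + y = - 2 y$)
$b{\left(X \right)} = 1 + 3 X$ ($b{\left(X \right)} = 3 X + 1 = 1 + 3 X$)
$Q{\left(c \right)} = -7$ ($Q{\left(c \right)} = \left(1 + 3 \left(\left(-2\right) \left(-1\right)\right)\right) \left(-1\right) = \left(1 + 3 \cdot 2\right) \left(-1\right) = \left(1 + 6\right) \left(-1\right) = 7 \left(-1\right) = -7$)
$\left(u{\left(-6,2 \right)} + Q{\left(4 \right)}\right) 121 = \left(2 - 7\right) 121 = \left(-5\right) 121 = -605$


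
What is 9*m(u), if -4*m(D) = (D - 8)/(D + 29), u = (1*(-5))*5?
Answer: 297/16 ≈ 18.563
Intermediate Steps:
u = -25 (u = -5*5 = -25)
m(D) = -(-8 + D)/(4*(29 + D)) (m(D) = -(D - 8)/(4*(D + 29)) = -(-8 + D)/(4*(29 + D)))
9*m(u) = 9*((8 - 1*(-25))/(4*(29 - 25))) = 9*((¼)*(8 + 25)/4) = 9*((¼)*(¼)*33) = 9*(33/16) = 297/16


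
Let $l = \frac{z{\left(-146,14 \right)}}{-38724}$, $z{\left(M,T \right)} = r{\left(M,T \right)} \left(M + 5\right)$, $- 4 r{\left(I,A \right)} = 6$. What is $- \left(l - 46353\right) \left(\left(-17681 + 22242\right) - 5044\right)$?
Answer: $- \frac{82568794041}{3688} \approx -2.2389 \cdot 10^{7}$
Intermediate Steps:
$r{\left(I,A \right)} = - \frac{3}{2}$ ($r{\left(I,A \right)} = \left(- \frac{1}{4}\right) 6 = - \frac{3}{2}$)
$z{\left(M,T \right)} = - \frac{15}{2} - \frac{3 M}{2}$ ($z{\left(M,T \right)} = - \frac{3 \left(M + 5\right)}{2} = - \frac{3 \left(5 + M\right)}{2} = - \frac{15}{2} - \frac{3 M}{2}$)
$l = - \frac{141}{25816}$ ($l = \frac{- \frac{15}{2} - -219}{-38724} = \left(- \frac{15}{2} + 219\right) \left(- \frac{1}{38724}\right) = \frac{423}{2} \left(- \frac{1}{38724}\right) = - \frac{141}{25816} \approx -0.0054617$)
$- \left(l - 46353\right) \left(\left(-17681 + 22242\right) - 5044\right) = - \left(- \frac{141}{25816} - 46353\right) \left(\left(-17681 + 22242\right) - 5044\right) = - \frac{\left(-1196649189\right) \left(4561 - 5044\right)}{25816} = - \frac{\left(-1196649189\right) \left(-483\right)}{25816} = \left(-1\right) \frac{82568794041}{3688} = - \frac{82568794041}{3688}$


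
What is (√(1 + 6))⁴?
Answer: 49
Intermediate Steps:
(√(1 + 6))⁴ = (√7)⁴ = 49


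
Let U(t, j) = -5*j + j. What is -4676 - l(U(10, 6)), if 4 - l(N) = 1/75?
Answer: -350999/75 ≈ -4680.0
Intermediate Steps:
U(t, j) = -4*j
l(N) = 299/75 (l(N) = 4 - 1/75 = 299/75)
-4676 - l(U(10, 6)) = -4676 - 1*299/75 = -4676 - 299/75 = -350999/75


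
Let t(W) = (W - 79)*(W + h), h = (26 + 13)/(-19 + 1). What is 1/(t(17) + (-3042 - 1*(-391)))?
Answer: -3/10712 ≈ -0.00028006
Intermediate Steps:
h = -13/6 (h = 39/(-18) = 39*(-1/18) = -13/6 ≈ -2.1667)
t(W) = (-79 + W)*(-13/6 + W) (t(W) = (W - 79)*(W - 13/6) = (-79 + W)*(-13/6 + W))
1/(t(17) + (-3042 - 1*(-391))) = 1/((1027/6 + 17² - 487/6*17) + (-3042 - 1*(-391))) = 1/((1027/6 + 289 - 8279/6) + (-3042 + 391)) = 1/(-2759/3 - 2651) = 1/(-10712/3) = -3/10712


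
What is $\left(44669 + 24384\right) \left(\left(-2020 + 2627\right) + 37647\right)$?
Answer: $2641553462$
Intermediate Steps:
$\left(44669 + 24384\right) \left(\left(-2020 + 2627\right) + 37647\right) = 69053 \left(607 + 37647\right) = 69053 \cdot 38254 = 2641553462$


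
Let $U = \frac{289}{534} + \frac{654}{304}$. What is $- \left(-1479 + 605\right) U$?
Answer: $\frac{2513279}{1068} \approx 2353.3$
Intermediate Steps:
$U = \frac{109273}{40584}$ ($U = 289 \cdot \frac{1}{534} + 654 \cdot \frac{1}{304} = \frac{289}{534} + \frac{327}{152} = \frac{109273}{40584} \approx 2.6925$)
$- \left(-1479 + 605\right) U = - \frac{\left(-1479 + 605\right) 109273}{40584} = - \frac{\left(-874\right) 109273}{40584} = \left(-1\right) \left(- \frac{2513279}{1068}\right) = \frac{2513279}{1068}$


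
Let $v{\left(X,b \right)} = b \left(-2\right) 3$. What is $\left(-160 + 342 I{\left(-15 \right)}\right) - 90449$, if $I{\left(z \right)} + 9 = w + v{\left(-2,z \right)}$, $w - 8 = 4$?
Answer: $-58803$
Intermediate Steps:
$w = 12$ ($w = 8 + 4 = 12$)
$v{\left(X,b \right)} = - 6 b$ ($v{\left(X,b \right)} = - 2 b 3 = - 6 b$)
$I{\left(z \right)} = 3 - 6 z$ ($I{\left(z \right)} = -9 - \left(-12 + 6 z\right) = 3 - 6 z$)
$\left(-160 + 342 I{\left(-15 \right)}\right) - 90449 = \left(-160 + 342 \left(3 - -90\right)\right) - 90449 = \left(-160 + 342 \left(3 + 90\right)\right) - 90449 = \left(-160 + 342 \cdot 93\right) - 90449 = \left(-160 + 31806\right) - 90449 = 31646 - 90449 = -58803$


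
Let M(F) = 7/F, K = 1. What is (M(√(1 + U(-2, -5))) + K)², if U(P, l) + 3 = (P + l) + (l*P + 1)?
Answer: 51/2 + 7*√2 ≈ 35.399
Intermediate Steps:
U(P, l) = -2 + P + l + P*l (U(P, l) = -3 + ((P + l) + (l*P + 1)) = -3 + ((P + l) + (P*l + 1)) = -3 + ((P + l) + (1 + P*l)) = -3 + (1 + P + l + P*l) = -2 + P + l + P*l)
(M(√(1 + U(-2, -5))) + K)² = (7/(√(1 + (-2 - 2 - 5 - 2*(-5)))) + 1)² = (7/(√(1 + (-2 - 2 - 5 + 10))) + 1)² = (7/(√(1 + 1)) + 1)² = (7/(√2) + 1)² = (7*(√2/2) + 1)² = (7*√2/2 + 1)² = (1 + 7*√2/2)²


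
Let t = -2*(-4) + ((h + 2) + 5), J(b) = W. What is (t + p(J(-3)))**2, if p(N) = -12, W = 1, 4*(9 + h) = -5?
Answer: 841/16 ≈ 52.563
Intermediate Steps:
h = -41/4 (h = -9 + (1/4)*(-5) = -9 - 5/4 = -41/4 ≈ -10.250)
J(b) = 1
t = 19/4 (t = -2*(-4) + ((-41/4 + 2) + 5) = 8 + (-33/4 + 5) = 8 - 13/4 = 19/4 ≈ 4.7500)
(t + p(J(-3)))**2 = (19/4 - 12)**2 = (-29/4)**2 = 841/16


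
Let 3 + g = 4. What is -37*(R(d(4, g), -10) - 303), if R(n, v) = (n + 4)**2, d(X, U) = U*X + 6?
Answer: 3959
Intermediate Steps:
g = 1 (g = -3 + 4 = 1)
d(X, U) = 6 + U*X
R(n, v) = (4 + n)**2
-37*(R(d(4, g), -10) - 303) = -37*((4 + (6 + 1*4))**2 - 303) = -37*((4 + (6 + 4))**2 - 303) = -37*((4 + 10)**2 - 303) = -37*(14**2 - 303) = -37*(196 - 303) = -37*(-107) = 3959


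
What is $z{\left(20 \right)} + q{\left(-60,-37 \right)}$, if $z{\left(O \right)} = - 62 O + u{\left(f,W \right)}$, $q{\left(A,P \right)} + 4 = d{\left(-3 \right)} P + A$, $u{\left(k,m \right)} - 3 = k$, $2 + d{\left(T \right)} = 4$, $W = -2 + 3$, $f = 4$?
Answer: $-1371$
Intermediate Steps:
$W = 1$
$d{\left(T \right)} = 2$ ($d{\left(T \right)} = -2 + 4 = 2$)
$u{\left(k,m \right)} = 3 + k$
$q{\left(A,P \right)} = -4 + A + 2 P$ ($q{\left(A,P \right)} = -4 + \left(2 P + A\right) = -4 + \left(A + 2 P\right) = -4 + A + 2 P$)
$z{\left(O \right)} = 7 - 62 O$ ($z{\left(O \right)} = - 62 O + \left(3 + 4\right) = - 62 O + 7 = 7 - 62 O$)
$z{\left(20 \right)} + q{\left(-60,-37 \right)} = \left(7 - 1240\right) - 138 = -1233 - 138 = -1371$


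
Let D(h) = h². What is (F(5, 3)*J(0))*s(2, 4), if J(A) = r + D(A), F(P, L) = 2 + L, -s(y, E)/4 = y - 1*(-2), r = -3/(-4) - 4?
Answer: 260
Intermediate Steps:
r = -13/4 (r = -3*(-¼) - 4 = ¾ - 4 = -13/4 ≈ -3.2500)
s(y, E) = -8 - 4*y (s(y, E) = -4*(y - 1*(-2)) = -4*(y + 2) = -4*(2 + y) = -8 - 4*y)
J(A) = -13/4 + A²
(F(5, 3)*J(0))*s(2, 4) = ((2 + 3)*(-13/4 + 0²))*(-8 - 4*2) = (5*(-13/4 + 0))*(-8 - 8) = (5*(-13/4))*(-16) = -65/4*(-16) = 260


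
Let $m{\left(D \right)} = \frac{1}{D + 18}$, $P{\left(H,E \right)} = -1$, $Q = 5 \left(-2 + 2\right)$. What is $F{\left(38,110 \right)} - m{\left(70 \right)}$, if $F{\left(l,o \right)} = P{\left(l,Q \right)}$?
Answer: $- \frac{89}{88} \approx -1.0114$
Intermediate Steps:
$Q = 0$ ($Q = 5 \cdot 0 = 0$)
$F{\left(l,o \right)} = -1$
$m{\left(D \right)} = \frac{1}{18 + D}$
$F{\left(38,110 \right)} - m{\left(70 \right)} = -1 - \frac{1}{18 + 70} = -1 - \frac{1}{88} = - \frac{89}{88}$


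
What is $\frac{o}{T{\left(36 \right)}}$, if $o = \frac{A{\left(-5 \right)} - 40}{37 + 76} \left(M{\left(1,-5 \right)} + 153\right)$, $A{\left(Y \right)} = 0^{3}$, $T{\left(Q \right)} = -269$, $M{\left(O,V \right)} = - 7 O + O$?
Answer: $\frac{5880}{30397} \approx 0.19344$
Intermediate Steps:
$M{\left(O,V \right)} = - 6 O$
$A{\left(Y \right)} = 0$
$o = - \frac{5880}{113}$ ($o = \frac{0 - 40}{37 + 76} \left(\left(-6\right) 1 + 153\right) = - \frac{40}{113} \left(-6 + 153\right) = \left(-40\right) \frac{1}{113} \cdot 147 = \left(- \frac{40}{113}\right) 147 = - \frac{5880}{113} \approx -52.035$)
$\frac{o}{T{\left(36 \right)}} = - \frac{5880}{113 \left(-269\right)} = \left(- \frac{5880}{113}\right) \left(- \frac{1}{269}\right) = \frac{5880}{30397}$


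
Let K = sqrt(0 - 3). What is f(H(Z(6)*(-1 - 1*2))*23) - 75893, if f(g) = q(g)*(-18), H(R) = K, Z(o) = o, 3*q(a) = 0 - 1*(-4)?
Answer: -75917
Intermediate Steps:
q(a) = 4/3 (q(a) = (0 - 1*(-4))/3 = (0 + 4)/3 = (1/3)*4 = 4/3)
K = I*sqrt(3) (K = sqrt(-3) = I*sqrt(3) ≈ 1.732*I)
H(R) = I*sqrt(3)
f(g) = -24 (f(g) = (4/3)*(-18) = -24)
f(H(Z(6)*(-1 - 1*2))*23) - 75893 = -24 - 75893 = -75917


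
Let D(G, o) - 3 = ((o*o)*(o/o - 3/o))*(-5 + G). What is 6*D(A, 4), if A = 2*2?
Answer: -6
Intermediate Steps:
A = 4
D(G, o) = 3 + o²*(1 - 3/o)*(-5 + G) (D(G, o) = 3 + ((o*o)*(o/o - 3/o))*(-5 + G) = 3 + (o²*(1 - 3/o))*(-5 + G) = 3 + o²*(1 - 3/o)*(-5 + G))
6*D(A, 4) = 6*(3 - 5*4² + 15*4 + 4*4² - 3*4*4) = 6*(3 - 5*16 + 60 + 4*16 - 48) = 6*(3 - 80 + 60 + 64 - 48) = 6*(-1) = -6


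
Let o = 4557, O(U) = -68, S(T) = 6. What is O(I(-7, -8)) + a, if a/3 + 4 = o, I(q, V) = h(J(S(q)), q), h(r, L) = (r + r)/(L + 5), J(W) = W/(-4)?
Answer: 13591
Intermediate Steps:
J(W) = -W/4 (J(W) = W*(-¼) = -W/4)
h(r, L) = 2*r/(5 + L) (h(r, L) = (2*r)/(5 + L) = 2*r/(5 + L))
I(q, V) = -3/(5 + q) (I(q, V) = 2*(-¼*6)/(5 + q) = 2*(-3/2)/(5 + q) = -3/(5 + q))
a = 13659 (a = -12 + 3*4557 = -12 + 13671 = 13659)
O(I(-7, -8)) + a = -68 + 13659 = 13591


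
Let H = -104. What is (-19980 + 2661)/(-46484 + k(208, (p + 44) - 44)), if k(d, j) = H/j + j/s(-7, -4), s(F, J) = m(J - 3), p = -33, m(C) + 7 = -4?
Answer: 571527/1533769 ≈ 0.37263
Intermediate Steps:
m(C) = -11 (m(C) = -7 - 4 = -11)
s(F, J) = -11
k(d, j) = -104/j - j/11 (k(d, j) = -104/j + j/(-11) = -104/j + j*(-1/11) = -104/j - j/11)
(-19980 + 2661)/(-46484 + k(208, (p + 44) - 44)) = (-19980 + 2661)/(-46484 + (-104/((-33 + 44) - 44) - ((-33 + 44) - 44)/11)) = -17319/(-46484 + (-104/(11 - 44) - (11 - 44)/11)) = -17319/(-46484 + (-104/(-33) - 1/11*(-33))) = -17319/(-46484 + (-104*(-1/33) + 3)) = -17319/(-46484 + (104/33 + 3)) = -17319/(-46484 + 203/33) = -17319/(-1533769/33) = -17319*(-33/1533769) = 571527/1533769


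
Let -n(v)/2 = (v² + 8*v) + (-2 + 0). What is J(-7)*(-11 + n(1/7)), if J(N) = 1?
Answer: -457/49 ≈ -9.3265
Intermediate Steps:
n(v) = 4 - 16*v - 2*v² (n(v) = -2*((v² + 8*v) + (-2 + 0)) = -2*((v² + 8*v) - 2) = -2*(-2 + v² + 8*v) = 4 - 16*v - 2*v²)
J(-7)*(-11 + n(1/7)) = 1*(-11 + (4 - 16/7 - 2*(1/7)²)) = 1*(-11 + (4 - 16*⅐ - 2*(⅐)²)) = 1*(-11 + (4 - 16/7 - 2*1/49)) = 1*(-11 + (4 - 16/7 - 2/49)) = 1*(-11 + 82/49) = 1*(-457/49) = -457/49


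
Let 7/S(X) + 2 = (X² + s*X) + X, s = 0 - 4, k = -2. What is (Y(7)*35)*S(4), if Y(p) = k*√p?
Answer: -245*√7 ≈ -648.21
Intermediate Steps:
s = -4
S(X) = 7/(-2 + X² - 3*X) (S(X) = 7/(-2 + ((X² - 4*X) + X)) = 7/(-2 + (X² - 3*X)) = 7/(-2 + X² - 3*X))
Y(p) = -2*√p
(Y(7)*35)*S(4) = (-2*√7*35)*(7/(-2 + 4² - 3*4)) = (-70*√7)*(7/(-2 + 16 - 12)) = (-70*√7)*(7/2) = (-70*√7)*(7*(½)) = -70*√7*(7/2) = -245*√7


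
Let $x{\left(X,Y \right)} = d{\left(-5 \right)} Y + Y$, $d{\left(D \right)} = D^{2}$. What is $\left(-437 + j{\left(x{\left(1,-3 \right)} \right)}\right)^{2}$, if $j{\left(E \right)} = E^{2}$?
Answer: $31888609$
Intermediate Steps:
$x{\left(X,Y \right)} = 26 Y$ ($x{\left(X,Y \right)} = \left(-5\right)^{2} Y + Y = 25 Y + Y = 26 Y$)
$\left(-437 + j{\left(x{\left(1,-3 \right)} \right)}\right)^{2} = \left(-437 + \left(26 \left(-3\right)\right)^{2}\right)^{2} = \left(-437 + \left(-78\right)^{2}\right)^{2} = \left(-437 + 6084\right)^{2} = 5647^{2} = 31888609$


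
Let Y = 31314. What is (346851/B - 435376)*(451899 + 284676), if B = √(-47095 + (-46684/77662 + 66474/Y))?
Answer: -320687077200 - 255481775325*I*√483540127390889683439/4771958350102 ≈ -3.2069e+11 - 1.1773e+9*I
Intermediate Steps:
B = 2*I*√483540127390889683439/202658989 (B = √(-47095 + (-46684/77662 + 66474/31314)) = √(-47095 + (-46684*1/77662 + 66474*(1/31314))) = √(-47095 + (-23342/38831 + 11079/5219)) = √(-47095 + 308386751/202658989) = √(-9543916700204/202658989) = 2*I*√483540127390889683439/202658989 ≈ 217.01*I)
(346851/B - 435376)*(451899 + 284676) = (346851/((2*I*√483540127390889683439/202658989)) - 435376)*(451899 + 284676) = (346851*(-I*√483540127390889683439/4771958350102) - 435376)*736575 = (-346851*I*√483540127390889683439/4771958350102 - 435376)*736575 = (-435376 - 346851*I*√483540127390889683439/4771958350102)*736575 = -320687077200 - 255481775325*I*√483540127390889683439/4771958350102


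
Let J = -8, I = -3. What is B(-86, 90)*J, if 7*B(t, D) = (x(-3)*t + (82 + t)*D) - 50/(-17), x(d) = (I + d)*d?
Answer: 259088/119 ≈ 2177.2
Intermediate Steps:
x(d) = d*(-3 + d) (x(d) = (-3 + d)*d = d*(-3 + d))
B(t, D) = 50/119 + 18*t/7 + D*(82 + t)/7 (B(t, D) = (((-3*(-3 - 3))*t + (82 + t)*D) - 50/(-17))/7 = (((-3*(-6))*t + D*(82 + t)) - 50*(-1/17))/7 = ((18*t + D*(82 + t)) + 50/17)/7 = (50/17 + 18*t + D*(82 + t))/7 = 50/119 + 18*t/7 + D*(82 + t)/7)
B(-86, 90)*J = (50/119 + (18/7)*(-86) + (82/7)*90 + (⅐)*90*(-86))*(-8) = (50/119 - 1548/7 + 7380/7 - 7740/7)*(-8) = -32386/119*(-8) = 259088/119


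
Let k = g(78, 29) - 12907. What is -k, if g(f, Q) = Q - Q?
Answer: 12907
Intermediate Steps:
g(f, Q) = 0
k = -12907 (k = 0 - 12907 = -12907)
-k = -1*(-12907) = 12907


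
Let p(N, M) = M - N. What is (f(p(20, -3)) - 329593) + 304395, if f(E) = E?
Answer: -25221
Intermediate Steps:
(f(p(20, -3)) - 329593) + 304395 = ((-3 - 1*20) - 329593) + 304395 = ((-3 - 20) - 329593) + 304395 = (-23 - 329593) + 304395 = -329616 + 304395 = -25221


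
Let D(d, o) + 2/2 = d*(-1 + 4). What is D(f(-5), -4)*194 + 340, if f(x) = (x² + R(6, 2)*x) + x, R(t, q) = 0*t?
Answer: 11786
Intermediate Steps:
R(t, q) = 0
f(x) = x + x² (f(x) = (x² + 0*x) + x = (x² + 0) + x = x² + x = x + x²)
D(d, o) = -1 + 3*d (D(d, o) = -1 + d*(-1 + 4) = -1 + d*3 = -1 + 3*d)
D(f(-5), -4)*194 + 340 = (-1 + 3*(-5*(1 - 5)))*194 + 340 = (-1 + 3*(-5*(-4)))*194 + 340 = (-1 + 3*20)*194 + 340 = (-1 + 60)*194 + 340 = 59*194 + 340 = 11446 + 340 = 11786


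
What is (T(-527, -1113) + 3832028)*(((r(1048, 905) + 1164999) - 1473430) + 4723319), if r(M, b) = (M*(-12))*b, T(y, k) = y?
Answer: -26691737914392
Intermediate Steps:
r(M, b) = -12*M*b (r(M, b) = (-12*M)*b = -12*M*b)
(T(-527, -1113) + 3832028)*(((r(1048, 905) + 1164999) - 1473430) + 4723319) = (-527 + 3832028)*(((-12*1048*905 + 1164999) - 1473430) + 4723319) = 3831501*(((-11381280 + 1164999) - 1473430) + 4723319) = 3831501*((-10216281 - 1473430) + 4723319) = 3831501*(-11689711 + 4723319) = 3831501*(-6966392) = -26691737914392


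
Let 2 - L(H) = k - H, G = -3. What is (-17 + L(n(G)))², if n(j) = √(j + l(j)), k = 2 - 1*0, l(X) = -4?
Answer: (17 - I*√7)² ≈ 282.0 - 89.956*I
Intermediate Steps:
k = 2 (k = 2 + 0 = 2)
n(j) = √(-4 + j) (n(j) = √(j - 4) = √(-4 + j))
L(H) = H (L(H) = 2 - (2 - H) = 2 + (-2 + H) = H)
(-17 + L(n(G)))² = (-17 + √(-4 - 3))² = (-17 + √(-7))² = (-17 + I*√7)²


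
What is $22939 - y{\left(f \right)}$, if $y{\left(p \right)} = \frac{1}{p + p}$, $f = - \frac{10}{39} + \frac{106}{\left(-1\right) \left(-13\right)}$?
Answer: $\frac{14130385}{616} \approx 22939.0$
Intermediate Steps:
$f = \frac{308}{39}$ ($f = \left(-10\right) \frac{1}{39} + \frac{106}{13} = - \frac{10}{39} + 106 \cdot \frac{1}{13} = - \frac{10}{39} + \frac{106}{13} = \frac{308}{39} \approx 7.8974$)
$y{\left(p \right)} = \frac{1}{2 p}$
$22939 - y{\left(f \right)} = 22939 - \frac{1}{2 \cdot \frac{308}{39}} = 22939 - \frac{1}{2} \cdot \frac{39}{308} = 22939 - \frac{39}{616} = \frac{14130385}{616}$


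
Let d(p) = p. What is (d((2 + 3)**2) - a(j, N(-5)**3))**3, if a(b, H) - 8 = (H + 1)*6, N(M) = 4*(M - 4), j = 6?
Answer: 21939536759411123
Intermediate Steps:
N(M) = -16 + 4*M (N(M) = 4*(-4 + M) = -16 + 4*M)
a(b, H) = 14 + 6*H (a(b, H) = 8 + (H + 1)*6 = 8 + (1 + H)*6 = 8 + (6 + 6*H) = 14 + 6*H)
(d((2 + 3)**2) - a(j, N(-5)**3))**3 = ((2 + 3)**2 - (14 + 6*(-16 + 4*(-5))**3))**3 = (5**2 - (14 + 6*(-16 - 20)**3))**3 = (25 - (14 + 6*(-36)**3))**3 = (25 - (14 + 6*(-46656)))**3 = (25 - (14 - 279936))**3 = (25 - 1*(-279922))**3 = (25 + 279922)**3 = 279947**3 = 21939536759411123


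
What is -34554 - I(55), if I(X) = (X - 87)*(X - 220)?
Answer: -39834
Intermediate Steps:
I(X) = (-220 + X)*(-87 + X) (I(X) = (-87 + X)*(-220 + X) = (-220 + X)*(-87 + X))
-34554 - I(55) = -34554 - (19140 + 55² - 307*55) = -34554 - (19140 + 3025 - 16885) = -34554 - 1*5280 = -34554 - 5280 = -39834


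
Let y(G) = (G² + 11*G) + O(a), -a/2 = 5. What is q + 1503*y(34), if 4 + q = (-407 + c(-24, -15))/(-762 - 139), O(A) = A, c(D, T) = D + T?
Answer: 2058385402/901 ≈ 2.2846e+6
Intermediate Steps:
a = -10 (a = -2*5 = -10)
q = -3158/901 (q = -4 + (-407 + (-24 - 15))/(-762 - 139) = -4 + (-407 - 39)/(-901) = -4 - 446*(-1/901) = -4 + 446/901 = -3158/901 ≈ -3.5050)
y(G) = -10 + G² + 11*G (y(G) = (G² + 11*G) - 10 = -10 + G² + 11*G)
q + 1503*y(34) = -3158/901 + 1503*(-10 + 34² + 11*34) = -3158/901 + 1503*(-10 + 1156 + 374) = -3158/901 + 1503*1520 = -3158/901 + 2284560 = 2058385402/901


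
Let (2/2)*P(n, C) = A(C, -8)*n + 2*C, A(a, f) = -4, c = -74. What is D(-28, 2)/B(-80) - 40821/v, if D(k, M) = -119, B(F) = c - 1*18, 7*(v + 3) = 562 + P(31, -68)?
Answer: -26255285/25852 ≈ -1015.6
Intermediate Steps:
P(n, C) = -4*n + 2*C
v = 281/7 (v = -3 + (562 + (-4*31 + 2*(-68)))/7 = -3 + (562 + (-124 - 136))/7 = -3 + (562 - 260)/7 = -3 + (⅐)*302 = -3 + 302/7 = 281/7 ≈ 40.143)
B(F) = -92 (B(F) = -74 - 1*18 = -74 - 18 = -92)
D(-28, 2)/B(-80) - 40821/v = -119/(-92) - 40821/281/7 = -119*(-1/92) - 40821*7/281 = 119/92 - 285747/281 = -26255285/25852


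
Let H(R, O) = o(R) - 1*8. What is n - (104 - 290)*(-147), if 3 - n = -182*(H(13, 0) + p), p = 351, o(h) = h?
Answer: 37453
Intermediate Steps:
H(R, O) = -8 + R (H(R, O) = R - 1*8 = R - 8 = -8 + R)
n = 64795 (n = 3 - (-182)*((-8 + 13) + 351) = 3 - (-182)*(5 + 351) = 3 - (-182)*356 = 3 - 1*(-64792) = 3 + 64792 = 64795)
n - (104 - 290)*(-147) = 64795 - (104 - 290)*(-147) = 64795 - (-186)*(-147) = 64795 - 1*27342 = 64795 - 27342 = 37453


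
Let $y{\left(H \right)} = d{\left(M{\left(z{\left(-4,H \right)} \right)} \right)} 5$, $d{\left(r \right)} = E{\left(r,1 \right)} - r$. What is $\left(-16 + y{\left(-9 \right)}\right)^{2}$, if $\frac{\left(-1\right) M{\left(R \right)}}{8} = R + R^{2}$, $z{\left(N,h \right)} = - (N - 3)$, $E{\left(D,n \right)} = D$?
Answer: $256$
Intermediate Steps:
$z{\left(N,h \right)} = 3 - N$ ($z{\left(N,h \right)} = - (-3 + N) = 3 - N$)
$M{\left(R \right)} = - 8 R - 8 R^{2}$ ($M{\left(R \right)} = - 8 \left(R + R^{2}\right) = - 8 R - 8 R^{2}$)
$d{\left(r \right)} = 0$ ($d{\left(r \right)} = r - r = 0$)
$y{\left(H \right)} = 0$ ($y{\left(H \right)} = 0 \cdot 5 = 0$)
$\left(-16 + y{\left(-9 \right)}\right)^{2} = \left(-16 + 0\right)^{2} = \left(-16\right)^{2} = 256$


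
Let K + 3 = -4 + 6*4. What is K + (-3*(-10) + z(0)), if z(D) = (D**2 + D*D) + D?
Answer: 47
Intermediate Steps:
z(D) = D + 2*D**2 (z(D) = (D**2 + D**2) + D = 2*D**2 + D = D + 2*D**2)
K = 17 (K = -3 + (-4 + 6*4) = -3 + (-4 + 24) = -3 + 20 = 17)
K + (-3*(-10) + z(0)) = 17 + (-3*(-10) + 0*(1 + 2*0)) = 17 + (30 + 0*(1 + 0)) = 17 + (30 + 0*1) = 17 + (30 + 0) = 17 + 30 = 47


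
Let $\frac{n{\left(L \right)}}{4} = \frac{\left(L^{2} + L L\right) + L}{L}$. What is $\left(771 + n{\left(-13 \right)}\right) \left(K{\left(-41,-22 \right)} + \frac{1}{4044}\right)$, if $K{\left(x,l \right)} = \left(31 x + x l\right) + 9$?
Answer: $- \frac{976867969}{4044} \approx -2.4156 \cdot 10^{5}$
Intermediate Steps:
$n{\left(L \right)} = \frac{4 \left(L + 2 L^{2}\right)}{L}$ ($n{\left(L \right)} = 4 \frac{\left(L^{2} + L L\right) + L}{L} = 4 \frac{\left(L^{2} + L^{2}\right) + L}{L} = 4 \frac{2 L^{2} + L}{L} = 4 \frac{L + 2 L^{2}}{L} = \frac{4 \left(L + 2 L^{2}\right)}{L}$)
$K{\left(x,l \right)} = 9 + 31 x + l x$ ($K{\left(x,l \right)} = \left(31 x + l x\right) + 9 = 9 + 31 x + l x$)
$\left(771 + n{\left(-13 \right)}\right) \left(K{\left(-41,-22 \right)} + \frac{1}{4044}\right) = \left(771 + \left(4 + 8 \left(-13\right)\right)\right) \left(\left(9 + 31 \left(-41\right) - -902\right) + \frac{1}{4044}\right) = \left(771 + \left(4 - 104\right)\right) \left(\left(9 - 1271 + 902\right) + \frac{1}{4044}\right) = \left(771 - 100\right) \left(-360 + \frac{1}{4044}\right) = 671 \left(- \frac{1455839}{4044}\right) = - \frac{976867969}{4044}$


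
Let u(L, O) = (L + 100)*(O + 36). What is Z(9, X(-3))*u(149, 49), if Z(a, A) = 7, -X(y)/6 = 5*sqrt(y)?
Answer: 148155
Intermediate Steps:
X(y) = -30*sqrt(y)
u(L, O) = (36 + O)*(100 + L) (u(L, O) = (100 + L)*(36 + O) = (36 + O)*(100 + L))
Z(9, X(-3))*u(149, 49) = 7*(3600 + 36*149 + 100*49 + 149*49) = 7*(3600 + 5364 + 4900 + 7301) = 7*21165 = 148155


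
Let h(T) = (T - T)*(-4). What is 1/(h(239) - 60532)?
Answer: -1/60532 ≈ -1.6520e-5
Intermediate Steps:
h(T) = 0 (h(T) = 0*(-4) = 0)
1/(h(239) - 60532) = 1/(0 - 60532) = 1/(-60532) = -1/60532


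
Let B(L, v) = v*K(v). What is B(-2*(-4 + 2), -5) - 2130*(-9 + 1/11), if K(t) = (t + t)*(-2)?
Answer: 207640/11 ≈ 18876.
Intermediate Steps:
K(t) = -4*t (K(t) = (2*t)*(-2) = -4*t)
B(L, v) = -4*v**2 (B(L, v) = v*(-4*v) = -4*v**2)
B(-2*(-4 + 2), -5) - 2130*(-9 + 1/11) = -4*(-5)**2 - 2130*(-9 + 1/11) = -4*25 - 2130*(-9 + 1/11) = -100 - 2130*(-98)/11 = -100 - 426*(-490/11) = -100 + 208740/11 = 207640/11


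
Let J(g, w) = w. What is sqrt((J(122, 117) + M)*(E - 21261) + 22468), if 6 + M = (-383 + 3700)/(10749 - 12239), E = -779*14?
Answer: I*sqrt(7718088057790)/1490 ≈ 1864.5*I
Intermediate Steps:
E = -10906
M = -12257/1490 (M = -6 + (-383 + 3700)/(10749 - 12239) = -6 + 3317/(-1490) = -6 + 3317*(-1/1490) = -6 - 3317/1490 = -12257/1490 ≈ -8.2262)
sqrt((J(122, 117) + M)*(E - 21261) + 22468) = sqrt((117 - 12257/1490)*(-10906 - 21261) + 22468) = sqrt((162073/1490)*(-32167) + 22468) = sqrt(-5213402191/1490 + 22468) = sqrt(-5179924871/1490) = I*sqrt(7718088057790)/1490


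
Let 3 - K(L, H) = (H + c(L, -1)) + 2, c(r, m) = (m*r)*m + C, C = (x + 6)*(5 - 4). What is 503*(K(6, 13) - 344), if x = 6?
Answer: -188122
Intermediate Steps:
C = 12 (C = (6 + 6)*(5 - 4) = 12*1 = 12)
c(r, m) = 12 + r*m**2 (c(r, m) = (m*r)*m + 12 = r*m**2 + 12 = 12 + r*m**2)
K(L, H) = -11 - H - L (K(L, H) = 3 - ((H + (12 + L*(-1)**2)) + 2) = 3 - ((H + (12 + L*1)) + 2) = 3 - ((H + (12 + L)) + 2) = 3 - ((12 + H + L) + 2) = 3 - (14 + H + L) = 3 + (-14 - H - L) = -11 - H - L)
503*(K(6, 13) - 344) = 503*((-11 - 1*13 - 1*6) - 344) = 503*((-11 - 13 - 6) - 344) = 503*(-30 - 344) = 503*(-374) = -188122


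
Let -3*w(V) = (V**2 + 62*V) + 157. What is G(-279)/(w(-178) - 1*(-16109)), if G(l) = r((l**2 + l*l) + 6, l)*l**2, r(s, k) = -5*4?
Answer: -259470/1529 ≈ -169.70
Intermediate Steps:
w(V) = -157/3 - 62*V/3 - V**2/3 (w(V) = -((V**2 + 62*V) + 157)/3 = -(157 + V**2 + 62*V)/3 = -157/3 - 62*V/3 - V**2/3)
r(s, k) = -20
G(l) = -20*l**2
G(-279)/(w(-178) - 1*(-16109)) = (-20*(-279)**2)/((-157/3 - 62/3*(-178) - 1/3*(-178)**2) - 1*(-16109)) = (-20*77841)/((-157/3 + 11036/3 - 1/3*31684) + 16109) = -1556820/((-157/3 + 11036/3 - 31684/3) + 16109) = -1556820/(-6935 + 16109) = -1556820/9174 = -1556820*1/9174 = -259470/1529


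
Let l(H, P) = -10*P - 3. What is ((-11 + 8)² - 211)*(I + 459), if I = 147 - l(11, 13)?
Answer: -149278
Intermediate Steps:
l(H, P) = -3 - 10*P
I = 280 (I = 147 - (-3 - 10*13) = 147 - (-3 - 130) = 147 - 1*(-133) = 147 + 133 = 280)
((-11 + 8)² - 211)*(I + 459) = ((-11 + 8)² - 211)*(280 + 459) = ((-3)² - 211)*739 = (9 - 211)*739 = -202*739 = -149278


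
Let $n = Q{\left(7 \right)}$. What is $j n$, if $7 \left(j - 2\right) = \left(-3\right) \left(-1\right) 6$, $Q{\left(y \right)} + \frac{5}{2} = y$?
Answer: $\frac{144}{7} \approx 20.571$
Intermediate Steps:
$Q{\left(y \right)} = - \frac{5}{2} + y$
$n = \frac{9}{2}$ ($n = - \frac{5}{2} + 7 = \frac{9}{2} \approx 4.5$)
$j = \frac{32}{7}$ ($j = 2 + \frac{\left(-3\right) \left(-1\right) 6}{7} = 2 + \frac{3 \cdot 6}{7} = 2 + \frac{1}{7} \cdot 18 = 2 + \frac{18}{7} = \frac{32}{7} \approx 4.5714$)
$j n = \frac{32}{7} \cdot \frac{9}{2} = \frac{144}{7}$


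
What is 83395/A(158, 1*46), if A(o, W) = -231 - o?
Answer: -83395/389 ≈ -214.38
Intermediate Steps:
83395/A(158, 1*46) = 83395/(-231 - 1*158) = 83395/(-231 - 158) = 83395/(-389) = 83395*(-1/389) = -83395/389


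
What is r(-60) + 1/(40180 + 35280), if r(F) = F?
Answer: -4527599/75460 ≈ -60.000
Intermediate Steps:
r(-60) + 1/(40180 + 35280) = -60 + 1/(40180 + 35280) = -60 + 1/75460 = -4527599/75460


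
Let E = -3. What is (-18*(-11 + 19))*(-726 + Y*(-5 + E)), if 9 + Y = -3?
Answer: 90720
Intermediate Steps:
Y = -12 (Y = -9 - 3 = -12)
(-18*(-11 + 19))*(-726 + Y*(-5 + E)) = (-18*(-11 + 19))*(-726 - 12*(-5 - 3)) = (-18*8)*(-726 - 12*(-8)) = -144*(-726 + 96) = -144*(-630) = 90720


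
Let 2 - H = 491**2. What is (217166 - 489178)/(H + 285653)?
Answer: -136006/22287 ≈ -6.1025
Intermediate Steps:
H = -241079 (H = 2 - 1*491**2 = 2 - 1*241081 = 2 - 241081 = -241079)
(217166 - 489178)/(H + 285653) = (217166 - 489178)/(-241079 + 285653) = -272012/44574 = -272012*1/44574 = -136006/22287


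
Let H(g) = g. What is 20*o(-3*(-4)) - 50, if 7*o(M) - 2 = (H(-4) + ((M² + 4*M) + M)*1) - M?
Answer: 3450/7 ≈ 492.86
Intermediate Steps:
o(M) = -2/7 + M²/7 + 4*M/7 (o(M) = 2/7 + ((-4 + ((M² + 4*M) + M)*1) - M)/7 = 2/7 + ((-4 + (M² + 5*M)*1) - M)/7 = 2/7 + ((-4 + (M² + 5*M)) - M)/7 = 2/7 + ((-4 + M² + 5*M) - M)/7 = 2/7 + (-4 + M² + 4*M)/7 = 2/7 + (-4/7 + M²/7 + 4*M/7) = -2/7 + M²/7 + 4*M/7)
20*o(-3*(-4)) - 50 = 20*(-2/7 + (-3*(-4))²/7 + 4*(-3*(-4))/7) - 50 = 20*(-2/7 + (⅐)*12² + (4/7)*12) - 50 = 20*(-2/7 + (⅐)*144 + 48/7) - 50 = 20*(-2/7 + 144/7 + 48/7) - 50 = 20*(190/7) - 50 = 3800/7 - 50 = 3450/7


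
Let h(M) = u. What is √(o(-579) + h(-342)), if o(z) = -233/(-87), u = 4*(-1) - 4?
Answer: I*√40281/87 ≈ 2.3069*I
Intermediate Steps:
u = -8 (u = -4 - 4 = -8)
o(z) = 233/87 (o(z) = -233*(-1/87) = 233/87)
h(M) = -8
√(o(-579) + h(-342)) = √(233/87 - 8) = √(-463/87) = I*√40281/87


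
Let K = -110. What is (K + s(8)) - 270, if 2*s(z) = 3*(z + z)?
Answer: -356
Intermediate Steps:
s(z) = 3*z (s(z) = (3*(z + z))/2 = (3*(2*z))/2 = (6*z)/2 = 3*z)
(K + s(8)) - 270 = (-110 + 3*8) - 270 = (-110 + 24) - 270 = -86 - 270 = -356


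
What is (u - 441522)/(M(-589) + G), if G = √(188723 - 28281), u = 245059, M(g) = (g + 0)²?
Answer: -68157140423/120354019799 + 196463*√160442/120354019799 ≈ -0.56565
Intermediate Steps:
M(g) = g²
G = √160442 ≈ 400.55
(u - 441522)/(M(-589) + G) = (245059 - 441522)/((-589)² + √160442) = -196463/(346921 + √160442)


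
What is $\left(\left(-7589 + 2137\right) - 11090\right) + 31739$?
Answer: $15197$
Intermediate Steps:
$\left(\left(-7589 + 2137\right) - 11090\right) + 31739 = \left(-5452 - 11090\right) + 31739 = -16542 + 31739 = 15197$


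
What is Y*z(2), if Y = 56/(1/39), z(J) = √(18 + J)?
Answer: 4368*√5 ≈ 9767.1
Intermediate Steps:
Y = 2184 (Y = 56/(1/39) = 56*39 = 2184)
Y*z(2) = 2184*√(18 + 2) = 2184*√20 = 2184*(2*√5) = 4368*√5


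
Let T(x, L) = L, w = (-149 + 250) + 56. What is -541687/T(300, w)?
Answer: -541687/157 ≈ -3450.2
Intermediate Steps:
w = 157 (w = 101 + 56 = 157)
-541687/T(300, w) = -541687/157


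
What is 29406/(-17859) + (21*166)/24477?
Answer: -73057132/48570527 ≈ -1.5041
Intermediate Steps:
29406/(-17859) + (21*166)/24477 = 29406*(-1/17859) + 3486*(1/24477) = -9802/5953 + 1162/8159 = -73057132/48570527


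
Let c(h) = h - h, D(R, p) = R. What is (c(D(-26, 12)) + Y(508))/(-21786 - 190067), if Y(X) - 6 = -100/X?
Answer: -737/26905331 ≈ -2.7392e-5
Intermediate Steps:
Y(X) = 6 - 100/X
c(h) = 0
(c(D(-26, 12)) + Y(508))/(-21786 - 190067) = (0 + (6 - 100/508))/(-21786 - 190067) = (0 + (6 - 100*1/508))/(-211853) = (0 + (6 - 25/127))*(-1/211853) = (0 + 737/127)*(-1/211853) = (737/127)*(-1/211853) = -737/26905331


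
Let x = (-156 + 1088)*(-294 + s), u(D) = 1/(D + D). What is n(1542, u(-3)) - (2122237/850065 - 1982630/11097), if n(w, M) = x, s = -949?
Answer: -3642146915608073/3144390435 ≈ -1.1583e+6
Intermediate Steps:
u(D) = 1/(2*D)
x = -1158476 (x = (-156 + 1088)*(-294 - 949) = 932*(-1243) = -1158476)
n(w, M) = -1158476
n(1542, u(-3)) - (2122237/850065 - 1982630/11097) = -1158476 - (2122237/850065 - 1982630/11097) = -1158476 - 1*(-553937968987/3144390435) = -1158476 + 553937968987/3144390435 = -3642146915608073/3144390435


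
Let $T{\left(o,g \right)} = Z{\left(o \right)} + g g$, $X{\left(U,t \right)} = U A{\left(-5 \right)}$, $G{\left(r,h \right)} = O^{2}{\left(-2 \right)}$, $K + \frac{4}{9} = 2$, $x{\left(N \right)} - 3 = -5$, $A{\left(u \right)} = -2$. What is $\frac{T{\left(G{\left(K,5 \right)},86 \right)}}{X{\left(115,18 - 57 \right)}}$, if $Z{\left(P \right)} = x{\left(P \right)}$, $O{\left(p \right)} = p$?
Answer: $- \frac{3697}{115} \approx -32.148$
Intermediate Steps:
$x{\left(N \right)} = -2$ ($x{\left(N \right)} = 3 - 5 = -2$)
$Z{\left(P \right)} = -2$
$K = \frac{14}{9}$ ($K = - \frac{4}{9} + 2 = \frac{14}{9} \approx 1.5556$)
$G{\left(r,h \right)} = 4$ ($G{\left(r,h \right)} = \left(-2\right)^{2} = 4$)
$X{\left(U,t \right)} = - 2 U$ ($X{\left(U,t \right)} = U \left(-2\right) = - 2 U$)
$T{\left(o,g \right)} = -2 + g^{2}$ ($T{\left(o,g \right)} = -2 + g g = -2 + g^{2}$)
$\frac{T{\left(G{\left(K,5 \right)},86 \right)}}{X{\left(115,18 - 57 \right)}} = \frac{-2 + 86^{2}}{\left(-2\right) 115} = \frac{-2 + 7396}{-230} = 7394 \left(- \frac{1}{230}\right) = - \frac{3697}{115}$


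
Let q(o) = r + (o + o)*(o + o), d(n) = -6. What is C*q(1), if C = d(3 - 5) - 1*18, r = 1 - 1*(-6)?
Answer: -264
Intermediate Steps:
r = 7 (r = 1 + 6 = 7)
q(o) = 7 + 4*o**2 (q(o) = 7 + (o + o)*(o + o) = 7 + (2*o)*(2*o) = 7 + 4*o**2)
C = -24 (C = -6 - 1*18 = -6 - 18 = -24)
C*q(1) = -24*(7 + 4*1**2) = -24*(7 + 4*1) = -24*(7 + 4) = -24*11 = -264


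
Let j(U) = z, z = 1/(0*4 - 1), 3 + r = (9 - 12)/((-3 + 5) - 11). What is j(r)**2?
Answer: 1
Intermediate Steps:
r = -8/3 (r = -3 + (9 - 12)/((-3 + 5) - 11) = -3 - 3/(2 - 11) = -3 - 3/(-9) = -3 - 3*(-1/9) = -3 + 1/3 = -8/3 ≈ -2.6667)
z = -1 (z = 1/(0 - 1) = 1/(-1) = -1)
j(U) = -1
j(r)**2 = (-1)**2 = 1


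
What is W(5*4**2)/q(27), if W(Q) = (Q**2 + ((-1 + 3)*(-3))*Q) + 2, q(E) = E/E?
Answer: 5922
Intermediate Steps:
q(E) = 1
W(Q) = 2 + Q**2 - 6*Q (W(Q) = (Q**2 + (2*(-3))*Q) + 2 = (Q**2 - 6*Q) + 2 = 2 + Q**2 - 6*Q)
W(5*4**2)/q(27) = (2 + (5*4**2)**2 - 30*4**2)/1 = (2 + (5*16)**2 - 30*16)*1 = (2 + 80**2 - 6*80)*1 = (2 + 6400 - 480)*1 = 5922*1 = 5922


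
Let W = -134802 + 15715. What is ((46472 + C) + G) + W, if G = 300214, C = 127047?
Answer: 354646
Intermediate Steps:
W = -119087
((46472 + C) + G) + W = ((46472 + 127047) + 300214) - 119087 = (173519 + 300214) - 119087 = 473733 - 119087 = 354646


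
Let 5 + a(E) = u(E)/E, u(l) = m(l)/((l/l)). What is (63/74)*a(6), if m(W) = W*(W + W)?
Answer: 441/74 ≈ 5.9595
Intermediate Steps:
m(W) = 2*W² (m(W) = W*(2*W) = 2*W²)
u(l) = 2*l² (u(l) = (2*l²)/((l/l)) = (2*l²)/1 = (2*l²)*1 = 2*l²)
a(E) = -5 + 2*E (a(E) = -5 + (2*E²)/E = -5 + 2*E)
(63/74)*a(6) = (63/74)*(-5 + 2*6) = (63*(1/74))*(-5 + 12) = (63/74)*7 = 441/74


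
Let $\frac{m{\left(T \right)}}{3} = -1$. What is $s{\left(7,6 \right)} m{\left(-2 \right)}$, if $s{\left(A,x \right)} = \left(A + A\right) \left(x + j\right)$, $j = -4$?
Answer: $-84$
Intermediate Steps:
$m{\left(T \right)} = -3$ ($m{\left(T \right)} = 3 \left(-1\right) = -3$)
$s{\left(A,x \right)} = 2 A \left(-4 + x\right)$ ($s{\left(A,x \right)} = \left(A + A\right) \left(x - 4\right) = 2 A \left(-4 + x\right)$)
$s{\left(7,6 \right)} m{\left(-2 \right)} = 2 \cdot 7 \left(-4 + 6\right) \left(-3\right) = 2 \cdot 7 \cdot 2 \left(-3\right) = 28 \left(-3\right) = -84$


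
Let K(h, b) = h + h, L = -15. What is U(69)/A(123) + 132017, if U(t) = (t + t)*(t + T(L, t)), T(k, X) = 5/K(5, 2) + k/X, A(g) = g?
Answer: 5415884/41 ≈ 1.3209e+5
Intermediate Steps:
K(h, b) = 2*h
T(k, X) = ½ + k/X (T(k, X) = 5/((2*5)) + k/X = 5/10 + k/X = 5*(⅒) + k/X = ½ + k/X)
U(t) = 2*t*(t + (-15 + t/2)/t) (U(t) = (t + t)*(t + (-15 + t/2)/t) = (2*t)*(t + (-15 + t/2)/t) = 2*t*(t + (-15 + t/2)/t))
U(69)/A(123) + 132017 = (-30 + 69*(1 + 2*69))/123 + 132017 = (-30 + 69*(1 + 138))*(1/123) + 132017 = (-30 + 69*139)*(1/123) + 132017 = (-30 + 9591)*(1/123) + 132017 = 9561*(1/123) + 132017 = 3187/41 + 132017 = 5415884/41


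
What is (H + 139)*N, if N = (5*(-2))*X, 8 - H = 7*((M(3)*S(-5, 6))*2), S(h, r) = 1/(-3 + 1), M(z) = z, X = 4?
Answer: -6720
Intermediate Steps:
S(h, r) = -½ (S(h, r) = 1/(-2) = -½)
H = 29 (H = 8 - 7*(3*(-½))*2 = 8 - 7*(-3/2*2) = 8 - 7*(-3) = 8 - 1*(-21) = 8 + 21 = 29)
N = -40 (N = (5*(-2))*4 = -10*4 = -40)
(H + 139)*N = (29 + 139)*(-40) = 168*(-40) = -6720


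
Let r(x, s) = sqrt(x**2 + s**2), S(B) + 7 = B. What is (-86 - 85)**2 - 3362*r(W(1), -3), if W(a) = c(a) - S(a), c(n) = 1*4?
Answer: 29241 - 3362*sqrt(109) ≈ -5859.3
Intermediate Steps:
S(B) = -7 + B
c(n) = 4
W(a) = 11 - a (W(a) = 4 - (-7 + a) = 4 + (7 - a) = 11 - a)
r(x, s) = sqrt(s**2 + x**2)
(-86 - 85)**2 - 3362*r(W(1), -3) = (-86 - 85)**2 - 3362*sqrt((-3)**2 + (11 - 1*1)**2) = (-171)**2 - 3362*sqrt(9 + (11 - 1)**2) = 29241 - 3362*sqrt(9 + 10**2) = 29241 - 3362*sqrt(9 + 100) = 29241 - 3362*sqrt(109)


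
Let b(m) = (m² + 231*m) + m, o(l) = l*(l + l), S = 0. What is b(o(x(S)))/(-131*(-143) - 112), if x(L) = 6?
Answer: 2432/2069 ≈ 1.1754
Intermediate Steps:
o(l) = 2*l² (o(l) = l*(2*l) = 2*l²)
b(m) = m² + 232*m
b(o(x(S)))/(-131*(-143) - 112) = ((2*6²)*(232 + 2*6²))/(-131*(-143) - 112) = ((2*36)*(232 + 2*36))/(18733 - 112) = (72*(232 + 72))/18621 = (72*304)*(1/18621) = 21888*(1/18621) = 2432/2069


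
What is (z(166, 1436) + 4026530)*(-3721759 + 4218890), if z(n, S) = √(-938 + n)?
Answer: 2001712885430 + 994262*I*√193 ≈ 2.0017e+12 + 1.3813e+7*I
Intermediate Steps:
(z(166, 1436) + 4026530)*(-3721759 + 4218890) = (√(-938 + 166) + 4026530)*(-3721759 + 4218890) = (√(-772) + 4026530)*497131 = (2*I*√193 + 4026530)*497131 = (4026530 + 2*I*√193)*497131 = 2001712885430 + 994262*I*√193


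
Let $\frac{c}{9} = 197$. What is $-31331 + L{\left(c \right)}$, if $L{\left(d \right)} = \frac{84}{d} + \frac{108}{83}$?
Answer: $- \frac{1536813391}{49053} \approx -31330.0$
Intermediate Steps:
$c = 1773$ ($c = 9 \cdot 197 = 1773$)
$L{\left(d \right)} = \frac{108}{83} + \frac{84}{d}$ ($L{\left(d \right)} = \frac{84}{d} + 108 \cdot \frac{1}{83} = \frac{84}{d} + \frac{108}{83} = \frac{108}{83} + \frac{84}{d}$)
$-31331 + L{\left(c \right)} = -31331 + \left(\frac{108}{83} + \frac{84}{1773}\right) = -31331 + \left(\frac{108}{83} + 84 \cdot \frac{1}{1773}\right) = -31331 + \left(\frac{108}{83} + \frac{28}{591}\right) = -31331 + \frac{66152}{49053} = - \frac{1536813391}{49053}$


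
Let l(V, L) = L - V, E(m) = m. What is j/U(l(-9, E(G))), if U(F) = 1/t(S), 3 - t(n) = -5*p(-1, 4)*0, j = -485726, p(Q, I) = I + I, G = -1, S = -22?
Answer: -1457178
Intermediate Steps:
p(Q, I) = 2*I
t(n) = 3 (t(n) = 3 - (-10*4)*0 = 3 - (-5*8)*0 = 3 - (-40)*0 = 3 - 1*0 = 3 + 0 = 3)
U(F) = ⅓ (U(F) = 1/3 = ⅓)
j/U(l(-9, E(G))) = -485726/⅓ = -485726*3 = -1457178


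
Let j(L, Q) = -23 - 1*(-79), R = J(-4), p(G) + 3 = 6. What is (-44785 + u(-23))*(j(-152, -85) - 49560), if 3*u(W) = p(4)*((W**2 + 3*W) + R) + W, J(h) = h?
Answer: 6584527040/3 ≈ 2.1948e+9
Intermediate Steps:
p(G) = 3 (p(G) = -3 + 6 = 3)
R = -4
j(L, Q) = 56 (j(L, Q) = -23 + 79 = 56)
u(W) = -4 + W**2 + 10*W/3 (u(W) = (3*((W**2 + 3*W) - 4) + W)/3 = (3*(-4 + W**2 + 3*W) + W)/3 = ((-12 + 3*W**2 + 9*W) + W)/3 = (-12 + 3*W**2 + 10*W)/3 = -4 + W**2 + 10*W/3)
(-44785 + u(-23))*(j(-152, -85) - 49560) = (-44785 + (-4 + (-23)**2 + (10/3)*(-23)))*(56 - 49560) = (-44785 + (-4 + 529 - 230/3))*(-49504) = (-44785 + 1345/3)*(-49504) = -133010/3*(-49504) = 6584527040/3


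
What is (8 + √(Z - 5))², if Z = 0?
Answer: (8 + I*√5)² ≈ 59.0 + 35.777*I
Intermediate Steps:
(8 + √(Z - 5))² = (8 + √(0 - 5))² = (8 + √(-5))² = (8 + I*√5)²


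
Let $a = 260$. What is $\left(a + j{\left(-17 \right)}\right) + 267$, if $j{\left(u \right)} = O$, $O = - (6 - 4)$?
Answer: $525$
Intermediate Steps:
$O = -2$ ($O = - (6 - 4) = \left(-1\right) 2 = -2$)
$j{\left(u \right)} = -2$
$\left(a + j{\left(-17 \right)}\right) + 267 = \left(260 - 2\right) + 267 = 258 + 267 = 525$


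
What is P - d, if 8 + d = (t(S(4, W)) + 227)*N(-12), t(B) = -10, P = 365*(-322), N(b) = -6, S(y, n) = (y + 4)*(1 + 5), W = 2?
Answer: -116220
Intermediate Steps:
S(y, n) = 24 + 6*y (S(y, n) = (4 + y)*6 = 24 + 6*y)
P = -117530
d = -1310 (d = -8 + (-10 + 227)*(-6) = -8 + 217*(-6) = -8 - 1302 = -1310)
P - d = -117530 - 1*(-1310) = -117530 + 1310 = -116220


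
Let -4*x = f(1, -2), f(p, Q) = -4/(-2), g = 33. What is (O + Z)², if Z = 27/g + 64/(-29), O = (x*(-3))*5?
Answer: 15202201/407044 ≈ 37.348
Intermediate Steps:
f(p, Q) = 2 (f(p, Q) = -4*(-½) = 2)
x = -½ (x = -¼*2 = -½ ≈ -0.50000)
O = 15/2 (O = -½*(-3)*5 = (3/2)*5 = 15/2 ≈ 7.5000)
Z = -443/319 (Z = 27/33 + 64/(-29) = 27*(1/33) + 64*(-1/29) = 9/11 - 64/29 = -443/319 ≈ -1.3887)
(O + Z)² = (15/2 - 443/319)² = (3899/638)² = 15202201/407044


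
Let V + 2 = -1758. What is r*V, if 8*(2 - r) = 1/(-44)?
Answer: -3525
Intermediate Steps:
V = -1760 (V = -2 - 1758 = -1760)
r = 705/352 (r = 2 - 1/8/(-44) = 2 - 1/8*(-1/44) = 2 + 1/352 = 705/352 ≈ 2.0028)
r*V = (705/352)*(-1760) = -3525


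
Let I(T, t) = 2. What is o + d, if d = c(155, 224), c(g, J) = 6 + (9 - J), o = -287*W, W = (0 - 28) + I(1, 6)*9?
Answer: 2661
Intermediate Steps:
W = -10 (W = (0 - 28) + 2*9 = -28 + 18 = -10)
o = 2870 (o = -287*(-10) = 2870)
c(g, J) = 15 - J
d = -209 (d = 15 - 1*224 = 15 - 224 = -209)
o + d = 2870 - 209 = 2661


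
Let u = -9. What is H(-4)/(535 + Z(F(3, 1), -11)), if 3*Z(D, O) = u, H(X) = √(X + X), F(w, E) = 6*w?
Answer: I*√2/266 ≈ 0.0053166*I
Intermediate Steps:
H(X) = √2*√X (H(X) = √(2*X) = √2*√X)
Z(D, O) = -3 (Z(D, O) = (⅓)*(-9) = -3)
H(-4)/(535 + Z(F(3, 1), -11)) = (√2*√(-4))/(535 - 3) = (√2*(2*I))/532 = (2*I*√2)*(1/532) = I*√2/266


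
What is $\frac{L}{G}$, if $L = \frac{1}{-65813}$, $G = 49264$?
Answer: $- \frac{1}{3242211632} \approx -3.0843 \cdot 10^{-10}$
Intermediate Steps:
$L = - \frac{1}{65813} \approx -1.5195 \cdot 10^{-5}$
$\frac{L}{G} = - \frac{1}{65813 \cdot 49264} = \left(- \frac{1}{65813}\right) \frac{1}{49264} = - \frac{1}{3242211632}$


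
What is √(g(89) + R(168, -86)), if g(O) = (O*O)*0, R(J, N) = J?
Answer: 2*√42 ≈ 12.961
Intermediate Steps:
g(O) = 0 (g(O) = O²*0 = 0)
√(g(89) + R(168, -86)) = √(0 + 168) = √168 = 2*√42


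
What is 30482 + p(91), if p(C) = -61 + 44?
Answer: 30465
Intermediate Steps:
p(C) = -17
30482 + p(91) = 30482 - 17 = 30465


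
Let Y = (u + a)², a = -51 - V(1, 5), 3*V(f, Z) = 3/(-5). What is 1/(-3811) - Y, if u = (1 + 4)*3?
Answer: -122108276/95275 ≈ -1281.6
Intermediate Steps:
V(f, Z) = -⅕ (V(f, Z) = (3/(-5))/3 = (3*(-⅕))/3 = (⅓)*(-⅗) = -⅕)
a = -254/5 (a = -51 - 1*(-⅕) = -51 + ⅕ = -254/5 ≈ -50.800)
u = 15 (u = 5*3 = 15)
Y = 32041/25 (Y = (15 - 254/5)² = (-179/5)² = 32041/25 ≈ 1281.6)
1/(-3811) - Y = 1/(-3811) - 1*32041/25 = -1/3811 - 32041/25 = -122108276/95275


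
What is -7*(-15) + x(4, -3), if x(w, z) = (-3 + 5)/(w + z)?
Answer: 107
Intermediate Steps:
x(w, z) = 2/(w + z)
-7*(-15) + x(4, -3) = -7*(-15) + 2/(4 - 3) = 105 + 2/1 = 105 + 2*1 = 105 + 2 = 107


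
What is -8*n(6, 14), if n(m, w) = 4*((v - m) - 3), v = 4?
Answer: 160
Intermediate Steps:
n(m, w) = 4 - 4*m (n(m, w) = 4*((4 - m) - 3) = 4*(1 - m) = 4 - 4*m)
-8*n(6, 14) = -8*(4 - 4*6) = -8*(4 - 24) = -8*(-20) = 160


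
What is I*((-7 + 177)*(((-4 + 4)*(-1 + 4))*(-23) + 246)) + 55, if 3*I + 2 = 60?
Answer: 808575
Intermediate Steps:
I = 58/3 (I = -2/3 + (1/3)*60 = -2/3 + 20 = 58/3 ≈ 19.333)
I*((-7 + 177)*(((-4 + 4)*(-1 + 4))*(-23) + 246)) + 55 = 58*((-7 + 177)*(((-4 + 4)*(-1 + 4))*(-23) + 246))/3 + 55 = 58*(170*((0*3)*(-23) + 246))/3 + 55 = 58*(170*(0*(-23) + 246))/3 + 55 = 58*(170*(0 + 246))/3 + 55 = 58*(170*246)/3 + 55 = (58/3)*41820 + 55 = 808520 + 55 = 808575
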